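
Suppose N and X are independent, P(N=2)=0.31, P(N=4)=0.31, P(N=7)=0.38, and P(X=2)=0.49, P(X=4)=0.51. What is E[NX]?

13.6504

E[NX] = Σ_n Σ_x nx · P(N=n)P(X=x)
 = 4·0.1519 + 8·0.1581 + 8·0.1519 + 16·0.1581 + 14·0.1862 + 28·0.1938
 = 0.6076 + 1.2648 + 1.2152 + 2.5296 + 2.6068 + 5.4264
 = 13.6504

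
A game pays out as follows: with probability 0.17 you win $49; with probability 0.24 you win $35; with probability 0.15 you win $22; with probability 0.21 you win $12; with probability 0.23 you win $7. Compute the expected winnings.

E[payout] = 49·0.17 + 35·0.24 + 22·0.15 + 12·0.21 + 7·0.23
 = 8.33 + 8.4 + 3.3 + 2.52 + 1.61
 = 24.16

24.16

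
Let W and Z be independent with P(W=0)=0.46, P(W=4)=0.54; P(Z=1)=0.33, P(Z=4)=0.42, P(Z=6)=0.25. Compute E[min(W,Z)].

E[min(W,Z)] = Σ_w Σ_z min(w,z) · P(W=w)P(Z=z)
 = 0·0.1518 + 0·0.1932 + 0·0.115 + 1·0.1782 + 4·0.2268 + 4·0.135
 = 0 + 0 + 0 + 0.1782 + 0.9072 + 0.54
 = 1.6254

1.6254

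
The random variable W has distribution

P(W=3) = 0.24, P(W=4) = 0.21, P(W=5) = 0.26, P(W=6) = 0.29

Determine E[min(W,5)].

4.31

E[min(W,5)] = Σ min(w,5)·P(W=w)
 = 3·0.24 + 4·0.21 + 5·0.26 + 5·0.29
 = 0.72 + 0.84 + 1.3 + 1.45
 = 4.31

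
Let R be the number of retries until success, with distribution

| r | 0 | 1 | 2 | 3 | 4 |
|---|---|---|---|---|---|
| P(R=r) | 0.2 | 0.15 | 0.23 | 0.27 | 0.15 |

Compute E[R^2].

5.9

E[R^2] = Σ r^2·P(R=r)
 = 0·0.2 + 1·0.15 + 4·0.23 + 9·0.27 + 16·0.15
 = 0 + 0.15 + 0.92 + 2.43 + 2.4
 = 5.9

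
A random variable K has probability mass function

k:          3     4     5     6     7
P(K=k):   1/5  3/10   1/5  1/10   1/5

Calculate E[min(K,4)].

E[min(K,4)] = Σ min(k,4)·P(K=k)
 = 3·1/5 + 4·3/10 + 4·1/5 + 4·1/10 + 4·1/5
 = 3/5 + 6/5 + 4/5 + 2/5 + 4/5
 = 19/5

3.8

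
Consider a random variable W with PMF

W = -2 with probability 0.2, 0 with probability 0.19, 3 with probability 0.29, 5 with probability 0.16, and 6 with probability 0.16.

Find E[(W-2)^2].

8.25

E[(W-2)^2] = Σ (w-2)^2·P(W=w)
 = 16·0.2 + 4·0.19 + 1·0.29 + 9·0.16 + 16·0.16
 = 3.2 + 0.76 + 0.29 + 1.44 + 2.56
 = 8.25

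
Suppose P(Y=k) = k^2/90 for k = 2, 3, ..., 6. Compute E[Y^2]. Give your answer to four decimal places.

E[Y^2] = Σ y^2·P(Y=y)
 = 4·2/45 + 9·1/10 + 16·8/45 + 25·5/18 + 36·2/5
 = 8/45 + 9/10 + 128/45 + 125/18 + 72/5
 = 379/15

25.2667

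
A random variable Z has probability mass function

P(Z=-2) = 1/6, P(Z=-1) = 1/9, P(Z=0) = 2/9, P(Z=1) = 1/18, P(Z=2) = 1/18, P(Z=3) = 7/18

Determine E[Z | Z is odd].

P(Z is odd) = 1/9 + 1/18 + 7/18 = 5/9.
E[Z | Z is odd] = [(-1)·1/9 + 1·1/18 + 3·7/18] / (5/9)
 = 10/9 / (5/9)
 = 2

2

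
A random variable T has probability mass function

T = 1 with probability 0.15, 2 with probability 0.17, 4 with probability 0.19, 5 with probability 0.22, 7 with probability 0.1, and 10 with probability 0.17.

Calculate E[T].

4.75

E[T] = Σ t·P(T=t)
 = 1·0.15 + 2·0.17 + 4·0.19 + 5·0.22 + 7·0.1 + 10·0.17
 = 0.15 + 0.34 + 0.76 + 1.1 + 0.7 + 1.7
 = 4.75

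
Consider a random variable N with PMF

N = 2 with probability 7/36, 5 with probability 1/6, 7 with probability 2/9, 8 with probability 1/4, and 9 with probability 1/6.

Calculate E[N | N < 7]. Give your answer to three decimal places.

3.385

P(N < 7) = 7/36 + 1/6 = 13/36.
E[N | N < 7] = [2·7/36 + 5·1/6] / (13/36)
 = 11/9 / (13/36)
 = 44/13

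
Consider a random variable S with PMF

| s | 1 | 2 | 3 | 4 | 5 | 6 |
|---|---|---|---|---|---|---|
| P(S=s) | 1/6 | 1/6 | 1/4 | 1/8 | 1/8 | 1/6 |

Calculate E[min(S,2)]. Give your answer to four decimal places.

1.8333

E[min(S,2)] = Σ min(s,2)·P(S=s)
 = 1·1/6 + 2·1/6 + 2·1/4 + 2·1/8 + 2·1/8 + 2·1/6
 = 1/6 + 1/3 + 1/2 + 1/4 + 1/4 + 1/3
 = 11/6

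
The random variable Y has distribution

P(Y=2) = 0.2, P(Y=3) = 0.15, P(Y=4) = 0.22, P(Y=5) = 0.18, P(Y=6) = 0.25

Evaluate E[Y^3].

96.23

E[Y^3] = Σ y^3·P(Y=y)
 = 8·0.2 + 27·0.15 + 64·0.22 + 125·0.18 + 216·0.25
 = 1.6 + 4.05 + 14.08 + 22.5 + 54
 = 96.23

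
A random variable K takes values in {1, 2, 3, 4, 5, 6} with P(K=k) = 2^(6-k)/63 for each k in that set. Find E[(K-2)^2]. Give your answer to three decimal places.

1.429

E[(K-2)^2] = Σ (k-2)^2·P(K=k)
 = 1·32/63 + 0·16/63 + 1·8/63 + 4·4/63 + 9·2/63 + 16·1/63
 = 32/63 + 0 + 8/63 + 16/63 + 2/7 + 16/63
 = 10/7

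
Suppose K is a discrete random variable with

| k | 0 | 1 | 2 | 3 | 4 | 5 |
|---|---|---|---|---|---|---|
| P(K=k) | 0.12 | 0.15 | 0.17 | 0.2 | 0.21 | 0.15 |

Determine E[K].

2.68

E[K] = Σ k·P(K=k)
 = 0·0.12 + 1·0.15 + 2·0.17 + 3·0.2 + 4·0.21 + 5·0.15
 = 0 + 0.15 + 0.34 + 0.6 + 0.84 + 0.75
 = 2.68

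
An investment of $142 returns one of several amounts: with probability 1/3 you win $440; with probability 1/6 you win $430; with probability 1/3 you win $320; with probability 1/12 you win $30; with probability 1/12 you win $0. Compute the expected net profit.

185.5

E[payout] = 440·1/3 + 430·1/6 + 320·1/3 + 30·1/12 + 0·1/12
 = 440/3 + 215/3 + 320/3 + 5/2 + 0
 = 655/2
Net = 655/2 - 142 = 371/2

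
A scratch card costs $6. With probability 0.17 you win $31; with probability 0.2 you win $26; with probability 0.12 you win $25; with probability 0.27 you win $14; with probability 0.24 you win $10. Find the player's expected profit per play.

E[payout] = 31·0.17 + 26·0.2 + 25·0.12 + 14·0.27 + 10·0.24
 = 5.27 + 5.2 + 3 + 3.78 + 2.4
 = 19.65
Net = 19.65 - 6 = 13.65

13.65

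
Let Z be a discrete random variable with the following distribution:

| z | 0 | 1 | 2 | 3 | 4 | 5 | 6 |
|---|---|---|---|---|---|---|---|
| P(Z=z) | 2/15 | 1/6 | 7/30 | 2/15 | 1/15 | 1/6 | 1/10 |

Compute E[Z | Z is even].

2.5

P(Z is even) = 2/15 + 7/30 + 1/15 + 1/10 = 8/15.
E[Z | Z is even] = [0·2/15 + 2·7/30 + 4·1/15 + 6·1/10] / (8/15)
 = 4/3 / (8/15)
 = 5/2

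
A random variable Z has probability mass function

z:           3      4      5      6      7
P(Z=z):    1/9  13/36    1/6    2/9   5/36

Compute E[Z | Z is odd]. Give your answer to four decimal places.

5.1333

P(Z is odd) = 1/9 + 1/6 + 5/36 = 5/12.
E[Z | Z is odd] = [3·1/9 + 5·1/6 + 7·5/36] / (5/12)
 = 77/36 / (5/12)
 = 77/15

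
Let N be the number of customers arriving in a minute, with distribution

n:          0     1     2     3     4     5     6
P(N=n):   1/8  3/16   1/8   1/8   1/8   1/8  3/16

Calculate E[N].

E[N] = Σ n·P(N=n)
 = 0·1/8 + 1·3/16 + 2·1/8 + 3·1/8 + 4·1/8 + 5·1/8 + 6·3/16
 = 0 + 3/16 + 1/4 + 3/8 + 1/2 + 5/8 + 9/8
 = 49/16

3.0625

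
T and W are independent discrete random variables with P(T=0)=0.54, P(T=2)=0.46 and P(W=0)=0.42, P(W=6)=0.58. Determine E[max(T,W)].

E[max(T,W)] = Σ_t Σ_w max(t,w) · P(T=t)P(W=w)
 = 0·0.2268 + 6·0.3132 + 2·0.1932 + 6·0.2668
 = 0 + 1.8792 + 0.3864 + 1.6008
 = 3.8664

3.8664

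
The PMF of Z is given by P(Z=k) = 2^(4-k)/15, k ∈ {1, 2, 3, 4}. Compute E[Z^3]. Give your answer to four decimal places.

E[Z^3] = Σ z^3·P(Z=z)
 = 1·8/15 + 8·4/15 + 27·2/15 + 64·1/15
 = 8/15 + 32/15 + 18/5 + 64/15
 = 158/15

10.5333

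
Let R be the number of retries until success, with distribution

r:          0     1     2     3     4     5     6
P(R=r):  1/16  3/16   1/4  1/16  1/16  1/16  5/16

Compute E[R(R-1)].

E[R(R-1)] = Σ r(r-1)·P(R=r)
 = 0·1/16 + 0·3/16 + 2·1/4 + 6·1/16 + 12·1/16 + 20·1/16 + 30·5/16
 = 0 + 0 + 1/2 + 3/8 + 3/4 + 5/4 + 75/8
 = 49/4

12.25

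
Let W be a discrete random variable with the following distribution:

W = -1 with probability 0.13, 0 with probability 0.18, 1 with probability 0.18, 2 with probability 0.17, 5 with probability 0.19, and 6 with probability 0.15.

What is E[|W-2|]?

E[|W-2|] = Σ |w-2|·P(W=w)
 = 3·0.13 + 2·0.18 + 1·0.18 + 0·0.17 + 3·0.19 + 4·0.15
 = 0.39 + 0.36 + 0.18 + 0 + 0.57 + 0.6
 = 2.1

2.1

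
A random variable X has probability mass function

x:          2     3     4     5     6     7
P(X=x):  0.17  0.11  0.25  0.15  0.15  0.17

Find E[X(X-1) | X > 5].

P(X > 5) = 0.15 + 0.17 = 0.32.
E[X(X-1) | X > 5] = [30·0.15 + 42·0.17] / 0.32
 = 11.64 / 0.32
 = 291/8

36.375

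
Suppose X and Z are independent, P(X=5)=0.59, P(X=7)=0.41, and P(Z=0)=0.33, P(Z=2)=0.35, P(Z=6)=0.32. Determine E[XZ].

15.2484

E[XZ] = Σ_x Σ_z xz · P(X=x)P(Z=z)
 = 0·0.1947 + 10·0.2065 + 30·0.1888 + 0·0.1353 + 14·0.1435 + 42·0.1312
 = 0 + 2.065 + 5.664 + 0 + 2.009 + 5.5104
 = 15.2484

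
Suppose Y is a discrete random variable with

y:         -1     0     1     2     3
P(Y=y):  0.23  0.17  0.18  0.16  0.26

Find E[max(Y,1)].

1.68

E[max(Y,1)] = Σ max(y,1)·P(Y=y)
 = 1·0.23 + 1·0.17 + 1·0.18 + 2·0.16 + 3·0.26
 = 0.23 + 0.17 + 0.18 + 0.32 + 0.78
 = 1.68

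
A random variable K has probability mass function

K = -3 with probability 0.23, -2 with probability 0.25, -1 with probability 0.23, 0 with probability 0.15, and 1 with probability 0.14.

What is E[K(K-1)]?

4.72

E[K(K-1)] = Σ k(k-1)·P(K=k)
 = 12·0.23 + 6·0.25 + 2·0.23 + 0·0.15 + 0·0.14
 = 2.76 + 1.5 + 0.46 + 0 + 0
 = 4.72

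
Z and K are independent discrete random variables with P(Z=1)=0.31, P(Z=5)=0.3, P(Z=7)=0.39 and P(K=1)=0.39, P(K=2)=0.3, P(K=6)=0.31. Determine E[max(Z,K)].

5.2065

E[max(Z,K)] = Σ_z Σ_k max(z,k) · P(Z=z)P(K=k)
 = 1·0.1209 + 2·0.093 + 6·0.0961 + 5·0.117 + 5·0.09 + 6·0.093 + 7·0.1521 + 7·0.117 + 7·0.1209
 = 0.1209 + 0.186 + 0.5766 + 0.585 + 0.45 + 0.558 + 1.0647 + 0.819 + 0.8463
 = 5.2065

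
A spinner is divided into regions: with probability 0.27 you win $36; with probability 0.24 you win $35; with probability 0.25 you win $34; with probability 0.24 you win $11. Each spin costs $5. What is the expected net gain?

24.26

E[payout] = 36·0.27 + 35·0.24 + 34·0.25 + 11·0.24
 = 9.72 + 8.4 + 8.5 + 2.64
 = 29.26
Net = 29.26 - 5 = 24.26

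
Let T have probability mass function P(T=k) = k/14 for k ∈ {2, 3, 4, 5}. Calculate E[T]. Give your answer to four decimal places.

E[T] = Σ t·P(T=t)
 = 2·1/7 + 3·3/14 + 4·2/7 + 5·5/14
 = 2/7 + 9/14 + 8/7 + 25/14
 = 27/7

3.8571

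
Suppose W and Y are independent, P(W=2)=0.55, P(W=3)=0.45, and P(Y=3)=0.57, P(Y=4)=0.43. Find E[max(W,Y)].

E[max(W,Y)] = Σ_w Σ_y max(w,y) · P(W=w)P(Y=y)
 = 3·0.3135 + 4·0.2365 + 3·0.2565 + 4·0.1935
 = 0.9405 + 0.946 + 0.7695 + 0.774
 = 3.43

3.43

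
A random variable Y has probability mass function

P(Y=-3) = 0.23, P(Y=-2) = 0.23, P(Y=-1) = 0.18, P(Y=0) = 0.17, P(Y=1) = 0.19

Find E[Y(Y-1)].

E[Y(Y-1)] = Σ y(y-1)·P(Y=y)
 = 12·0.23 + 6·0.23 + 2·0.18 + 0·0.17 + 0·0.19
 = 2.76 + 1.38 + 0.36 + 0 + 0
 = 4.5

4.5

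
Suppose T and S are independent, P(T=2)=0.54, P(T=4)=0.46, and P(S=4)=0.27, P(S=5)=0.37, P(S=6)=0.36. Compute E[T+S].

E[T+S] = Σ_t Σ_s (t+s) · P(T=t)P(S=s)
 = 6·0.1458 + 7·0.1998 + 8·0.1944 + 8·0.1242 + 9·0.1702 + 10·0.1656
 = 0.8748 + 1.3986 + 1.5552 + 0.9936 + 1.5318 + 1.656
 = 8.01

8.01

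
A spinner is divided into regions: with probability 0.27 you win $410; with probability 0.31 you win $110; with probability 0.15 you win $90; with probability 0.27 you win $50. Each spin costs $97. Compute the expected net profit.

74.8

E[payout] = 410·0.27 + 110·0.31 + 90·0.15 + 50·0.27
 = 110.7 + 34.1 + 13.5 + 13.5
 = 171.8
Net = 171.8 - 97 = 74.8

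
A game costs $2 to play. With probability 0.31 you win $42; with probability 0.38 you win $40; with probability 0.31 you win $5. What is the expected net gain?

27.77

E[payout] = 42·0.31 + 40·0.38 + 5·0.31
 = 13.02 + 15.2 + 1.55
 = 29.77
Net = 29.77 - 2 = 27.77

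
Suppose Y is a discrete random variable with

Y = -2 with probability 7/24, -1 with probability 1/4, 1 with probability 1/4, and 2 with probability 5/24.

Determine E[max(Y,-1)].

0.125

E[max(Y,-1)] = Σ max(y,-1)·P(Y=y)
 = (-1)·7/24 + (-1)·1/4 + 1·1/4 + 2·5/24
 = (-7/24) + (-1/4) + 1/4 + 5/12
 = 1/8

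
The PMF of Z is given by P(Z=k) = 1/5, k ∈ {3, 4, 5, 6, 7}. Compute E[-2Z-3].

-13

E[-2Z-3] = Σ (-2z-3)·P(Z=z)
 = (-9)·1/5 + (-11)·1/5 + (-13)·1/5 + (-15)·1/5 + (-17)·1/5
 = (-9/5) + (-11/5) + (-13/5) + (-3) + (-17/5)
 = -13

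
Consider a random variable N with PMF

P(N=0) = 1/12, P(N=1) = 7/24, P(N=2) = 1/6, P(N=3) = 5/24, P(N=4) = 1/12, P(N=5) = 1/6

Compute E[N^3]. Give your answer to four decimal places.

33.4167

E[N^3] = Σ n^3·P(N=n)
 = 0·1/12 + 1·7/24 + 8·1/6 + 27·5/24 + 64·1/12 + 125·1/6
 = 0 + 7/24 + 4/3 + 45/8 + 16/3 + 125/6
 = 401/12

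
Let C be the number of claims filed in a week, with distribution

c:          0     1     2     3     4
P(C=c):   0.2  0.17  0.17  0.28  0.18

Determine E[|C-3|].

1.29

E[|C-3|] = Σ |c-3|·P(C=c)
 = 3·0.2 + 2·0.17 + 1·0.17 + 0·0.28 + 1·0.18
 = 0.6 + 0.34 + 0.17 + 0 + 0.18
 = 1.29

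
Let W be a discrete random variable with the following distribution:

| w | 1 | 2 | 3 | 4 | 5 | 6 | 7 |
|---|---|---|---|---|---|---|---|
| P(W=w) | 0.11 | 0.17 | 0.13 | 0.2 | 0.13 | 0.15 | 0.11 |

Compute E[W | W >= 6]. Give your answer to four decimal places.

6.4231

P(W >= 6) = 0.15 + 0.11 = 0.26.
E[W | W >= 6] = [6·0.15 + 7·0.11] / 0.26
 = 1.67 / 0.26
 = 167/26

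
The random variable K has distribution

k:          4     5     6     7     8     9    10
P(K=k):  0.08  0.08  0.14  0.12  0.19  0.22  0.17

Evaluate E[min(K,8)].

7.04

E[min(K,8)] = Σ min(k,8)·P(K=k)
 = 4·0.08 + 5·0.08 + 6·0.14 + 7·0.12 + 8·0.19 + 8·0.22 + 8·0.17
 = 0.32 + 0.4 + 0.84 + 0.84 + 1.52 + 1.76 + 1.36
 = 7.04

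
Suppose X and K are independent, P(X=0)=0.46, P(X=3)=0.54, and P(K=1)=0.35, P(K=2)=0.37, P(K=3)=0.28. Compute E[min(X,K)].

1.0422

E[min(X,K)] = Σ_x Σ_k min(x,k) · P(X=x)P(K=k)
 = 0·0.161 + 0·0.1702 + 0·0.1288 + 1·0.189 + 2·0.1998 + 3·0.1512
 = 0 + 0 + 0 + 0.189 + 0.3996 + 0.4536
 = 1.0422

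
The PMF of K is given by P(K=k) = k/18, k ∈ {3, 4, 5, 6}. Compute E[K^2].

E[K^2] = Σ k^2·P(K=k)
 = 9·1/6 + 16·2/9 + 25·5/18 + 36·1/3
 = 3/2 + 32/9 + 125/18 + 12
 = 24

24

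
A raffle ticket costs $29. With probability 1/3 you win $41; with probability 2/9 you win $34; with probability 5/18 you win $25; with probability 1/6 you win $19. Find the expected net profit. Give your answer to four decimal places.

2.3333

E[payout] = 41·1/3 + 34·2/9 + 25·5/18 + 19·1/6
 = 41/3 + 68/9 + 125/18 + 19/6
 = 94/3
Net = 94/3 - 29 = 7/3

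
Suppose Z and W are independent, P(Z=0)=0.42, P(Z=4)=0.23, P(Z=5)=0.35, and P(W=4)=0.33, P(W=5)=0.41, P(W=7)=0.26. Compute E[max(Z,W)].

5.3055

E[max(Z,W)] = Σ_z Σ_w max(z,w) · P(Z=z)P(W=w)
 = 4·0.1386 + 5·0.1722 + 7·0.1092 + 4·0.0759 + 5·0.0943 + 7·0.0598 + 5·0.1155 + 5·0.1435 + 7·0.091
 = 0.5544 + 0.861 + 0.7644 + 0.3036 + 0.4715 + 0.4186 + 0.5775 + 0.7175 + 0.637
 = 5.3055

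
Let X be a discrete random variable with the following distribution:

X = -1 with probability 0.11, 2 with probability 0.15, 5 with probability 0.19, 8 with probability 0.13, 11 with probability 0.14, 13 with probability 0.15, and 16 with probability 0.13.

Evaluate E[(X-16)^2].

E[(X-16)^2] = Σ (x-16)^2·P(X=x)
 = 289·0.11 + 196·0.15 + 121·0.19 + 64·0.13 + 25·0.14 + 9·0.15 + 0·0.13
 = 31.79 + 29.4 + 22.99 + 8.32 + 3.5 + 1.35 + 0
 = 97.35

97.35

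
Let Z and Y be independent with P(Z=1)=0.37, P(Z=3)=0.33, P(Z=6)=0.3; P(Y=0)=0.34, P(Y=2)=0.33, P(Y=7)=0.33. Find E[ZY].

E[ZY] = Σ_z Σ_y zy · P(Z=z)P(Y=y)
 = 0·0.1258 + 2·0.1221 + 7·0.1221 + 0·0.1122 + 6·0.1089 + 21·0.1089 + 0·0.102 + 12·0.099 + 42·0.099
 = 0 + 0.2442 + 0.8547 + 0 + 0.6534 + 2.2869 + 0 + 1.188 + 4.158
 = 9.3852

9.3852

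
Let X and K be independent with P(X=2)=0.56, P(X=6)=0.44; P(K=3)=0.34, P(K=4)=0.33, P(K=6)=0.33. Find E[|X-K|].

2.0384

E[|X-K|] = Σ_x Σ_k |x-k| · P(X=x)P(K=k)
 = 1·0.1904 + 2·0.1848 + 4·0.1848 + 3·0.1496 + 2·0.1452 + 0·0.1452
 = 0.1904 + 0.3696 + 0.7392 + 0.4488 + 0.2904 + 0
 = 2.0384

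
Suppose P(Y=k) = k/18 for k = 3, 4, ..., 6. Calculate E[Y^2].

24

E[Y^2] = Σ y^2·P(Y=y)
 = 9·1/6 + 16·2/9 + 25·5/18 + 36·1/3
 = 3/2 + 32/9 + 125/18 + 12
 = 24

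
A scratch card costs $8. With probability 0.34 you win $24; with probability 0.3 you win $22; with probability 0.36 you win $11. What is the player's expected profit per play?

E[payout] = 24·0.34 + 22·0.3 + 11·0.36
 = 8.16 + 6.6 + 3.96
 = 18.72
Net = 18.72 - 8 = 10.72

10.72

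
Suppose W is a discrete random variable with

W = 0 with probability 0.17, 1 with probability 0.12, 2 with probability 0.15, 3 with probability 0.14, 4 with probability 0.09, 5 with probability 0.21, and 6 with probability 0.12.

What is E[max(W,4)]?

E[max(W,4)] = Σ max(w,4)·P(W=w)
 = 4·0.17 + 4·0.12 + 4·0.15 + 4·0.14 + 4·0.09 + 5·0.21 + 6·0.12
 = 0.68 + 0.48 + 0.6 + 0.56 + 0.36 + 1.05 + 0.72
 = 4.45

4.45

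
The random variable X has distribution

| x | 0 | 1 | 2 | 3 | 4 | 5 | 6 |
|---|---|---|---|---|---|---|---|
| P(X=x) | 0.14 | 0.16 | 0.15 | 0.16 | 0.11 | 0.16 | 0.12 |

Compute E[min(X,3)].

E[min(X,3)] = Σ min(x,3)·P(X=x)
 = 0·0.14 + 1·0.16 + 2·0.15 + 3·0.16 + 3·0.11 + 3·0.16 + 3·0.12
 = 0 + 0.16 + 0.3 + 0.48 + 0.33 + 0.48 + 0.36
 = 2.11

2.11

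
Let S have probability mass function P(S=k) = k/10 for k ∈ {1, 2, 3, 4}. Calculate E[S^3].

35.4

E[S^3] = Σ s^3·P(S=s)
 = 1·1/10 + 8·1/5 + 27·3/10 + 64·2/5
 = 1/10 + 8/5 + 81/10 + 128/5
 = 177/5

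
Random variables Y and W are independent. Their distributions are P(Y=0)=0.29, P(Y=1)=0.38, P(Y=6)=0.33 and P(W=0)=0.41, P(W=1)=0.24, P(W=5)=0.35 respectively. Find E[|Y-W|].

E[|Y-W|] = Σ_y Σ_w |y-w| · P(Y=y)P(W=w)
 = 0·0.1189 + 1·0.0696 + 5·0.1015 + 1·0.1558 + 0·0.0912 + 4·0.133 + 6·0.1353 + 5·0.0792 + 1·0.1155
 = 0 + 0.0696 + 0.5075 + 0.1558 + 0 + 0.532 + 0.8118 + 0.396 + 0.1155
 = 2.5882

2.5882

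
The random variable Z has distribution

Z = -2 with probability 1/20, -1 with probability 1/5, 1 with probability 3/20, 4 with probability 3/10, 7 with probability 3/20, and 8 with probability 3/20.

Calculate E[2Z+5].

11.6

E[2Z+5] = Σ (2z+5)·P(Z=z)
 = 1·1/20 + 3·1/5 + 7·3/20 + 13·3/10 + 19·3/20 + 21·3/20
 = 1/20 + 3/5 + 21/20 + 39/10 + 57/20 + 63/20
 = 58/5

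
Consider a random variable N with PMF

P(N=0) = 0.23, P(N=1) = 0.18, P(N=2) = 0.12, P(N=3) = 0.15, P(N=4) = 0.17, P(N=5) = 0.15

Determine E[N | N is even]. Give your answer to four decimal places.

P(N is even) = 0.23 + 0.12 + 0.17 = 0.52.
E[N | N is even] = [0·0.23 + 2·0.12 + 4·0.17] / 0.52
 = 0.92 / 0.52
 = 23/13

1.7692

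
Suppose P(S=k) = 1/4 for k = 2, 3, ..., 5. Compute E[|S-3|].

E[|S-3|] = Σ |s-3|·P(S=s)
 = 1·1/4 + 0·1/4 + 1·1/4 + 2·1/4
 = 1/4 + 0 + 1/4 + 1/2
 = 1

1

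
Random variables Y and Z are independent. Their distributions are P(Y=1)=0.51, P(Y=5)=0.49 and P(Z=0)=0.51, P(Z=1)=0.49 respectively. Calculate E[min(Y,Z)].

0.49

E[min(Y,Z)] = Σ_y Σ_z min(y,z) · P(Y=y)P(Z=z)
 = 0·0.2601 + 1·0.2499 + 0·0.2499 + 1·0.2401
 = 0 + 0.2499 + 0 + 0.2401
 = 0.49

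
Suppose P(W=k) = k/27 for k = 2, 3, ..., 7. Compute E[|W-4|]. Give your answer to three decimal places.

1.667

E[|W-4|] = Σ |w-4|·P(W=w)
 = 2·2/27 + 1·1/9 + 0·4/27 + 1·5/27 + 2·2/9 + 3·7/27
 = 4/27 + 1/9 + 0 + 5/27 + 4/9 + 7/9
 = 5/3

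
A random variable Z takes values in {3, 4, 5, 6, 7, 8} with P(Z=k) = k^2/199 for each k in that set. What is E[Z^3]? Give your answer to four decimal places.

E[Z^3] = Σ z^3·P(Z=z)
 = 27·9/199 + 64·16/199 + 125·25/199 + 216·36/199 + 343·49/199 + 512·64/199
 = 243/199 + 1024/199 + 3125/199 + 7776/199 + 16807/199 + 32768/199
 = 61743/199

310.2663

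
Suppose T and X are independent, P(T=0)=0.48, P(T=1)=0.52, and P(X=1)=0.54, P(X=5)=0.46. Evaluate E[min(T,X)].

0.52

E[min(T,X)] = Σ_t Σ_x min(t,x) · P(T=t)P(X=x)
 = 0·0.2592 + 0·0.2208 + 1·0.2808 + 1·0.2392
 = 0 + 0 + 0.2808 + 0.2392
 = 0.52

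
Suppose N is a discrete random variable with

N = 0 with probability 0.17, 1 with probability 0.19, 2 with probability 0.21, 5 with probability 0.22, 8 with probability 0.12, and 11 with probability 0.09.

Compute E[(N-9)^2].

E[(N-9)^2] = Σ (n-9)^2·P(N=n)
 = 81·0.17 + 64·0.19 + 49·0.21 + 16·0.22 + 1·0.12 + 4·0.09
 = 13.77 + 12.16 + 10.29 + 3.52 + 0.12 + 0.36
 = 40.22

40.22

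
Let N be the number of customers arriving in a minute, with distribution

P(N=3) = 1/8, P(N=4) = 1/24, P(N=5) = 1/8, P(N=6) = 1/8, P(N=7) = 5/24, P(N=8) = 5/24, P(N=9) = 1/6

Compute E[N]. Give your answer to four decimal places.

6.5417

E[N] = Σ n·P(N=n)
 = 3·1/8 + 4·1/24 + 5·1/8 + 6·1/8 + 7·5/24 + 8·5/24 + 9·1/6
 = 3/8 + 1/6 + 5/8 + 3/4 + 35/24 + 5/3 + 3/2
 = 157/24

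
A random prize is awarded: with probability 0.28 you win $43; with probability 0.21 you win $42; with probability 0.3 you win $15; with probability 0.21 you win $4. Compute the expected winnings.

E[payout] = 43·0.28 + 42·0.21 + 15·0.3 + 4·0.21
 = 12.04 + 8.82 + 4.5 + 0.84
 = 26.2

26.2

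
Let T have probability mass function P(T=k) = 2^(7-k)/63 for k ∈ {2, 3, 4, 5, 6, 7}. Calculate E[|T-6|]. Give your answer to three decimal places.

3.127

E[|T-6|] = Σ |t-6|·P(T=t)
 = 4·32/63 + 3·16/63 + 2·8/63 + 1·4/63 + 0·2/63 + 1·1/63
 = 128/63 + 16/21 + 16/63 + 4/63 + 0 + 1/63
 = 197/63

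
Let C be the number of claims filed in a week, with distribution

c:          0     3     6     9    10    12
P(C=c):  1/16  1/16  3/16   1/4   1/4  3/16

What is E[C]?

E[C] = Σ c·P(C=c)
 = 0·1/16 + 3·1/16 + 6·3/16 + 9·1/4 + 10·1/4 + 12·3/16
 = 0 + 3/16 + 9/8 + 9/4 + 5/2 + 9/4
 = 133/16

8.3125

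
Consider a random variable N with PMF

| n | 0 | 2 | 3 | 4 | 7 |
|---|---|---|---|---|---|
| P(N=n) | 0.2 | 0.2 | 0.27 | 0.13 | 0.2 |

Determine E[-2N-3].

E[-2N-3] = Σ (-2n-3)·P(N=n)
 = (-3)·0.2 + (-7)·0.2 + (-9)·0.27 + (-11)·0.13 + (-17)·0.2
 = (-0.6) + (-1.4) + (-2.43) + (-1.43) + (-3.4)
 = -9.26

-9.26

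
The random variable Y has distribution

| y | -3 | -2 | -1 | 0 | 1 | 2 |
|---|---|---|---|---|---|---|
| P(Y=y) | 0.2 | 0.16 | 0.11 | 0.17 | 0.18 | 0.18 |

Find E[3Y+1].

E[3Y+1] = Σ (3y+1)·P(Y=y)
 = (-8)·0.2 + (-5)·0.16 + (-2)·0.11 + 1·0.17 + 4·0.18 + 7·0.18
 = (-1.6) + (-0.8) + (-0.22) + 0.17 + 0.72 + 1.26
 = -0.47

-0.47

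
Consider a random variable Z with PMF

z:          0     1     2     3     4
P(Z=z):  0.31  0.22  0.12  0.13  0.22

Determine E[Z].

E[Z] = Σ z·P(Z=z)
 = 0·0.31 + 1·0.22 + 2·0.12 + 3·0.13 + 4·0.22
 = 0 + 0.22 + 0.24 + 0.39 + 0.88
 = 1.73

1.73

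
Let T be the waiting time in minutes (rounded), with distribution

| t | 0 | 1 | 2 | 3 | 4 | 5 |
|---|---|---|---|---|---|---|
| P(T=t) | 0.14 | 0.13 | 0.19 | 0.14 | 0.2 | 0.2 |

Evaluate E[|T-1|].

E[|T-1|] = Σ |t-1|·P(T=t)
 = 1·0.14 + 0·0.13 + 1·0.19 + 2·0.14 + 3·0.2 + 4·0.2
 = 0.14 + 0 + 0.19 + 0.28 + 0.6 + 0.8
 = 2.01

2.01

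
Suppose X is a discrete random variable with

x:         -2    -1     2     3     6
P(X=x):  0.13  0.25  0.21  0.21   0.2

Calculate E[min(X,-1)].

E[min(X,-1)] = Σ min(x,-1)·P(X=x)
 = (-2)·0.13 + (-1)·0.25 + (-1)·0.21 + (-1)·0.21 + (-1)·0.2
 = (-0.26) + (-0.25) + (-0.21) + (-0.21) + (-0.2)
 = -1.13

-1.13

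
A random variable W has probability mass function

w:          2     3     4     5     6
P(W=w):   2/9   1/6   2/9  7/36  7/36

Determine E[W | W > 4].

5.5

P(W > 4) = 7/36 + 7/36 = 7/18.
E[W | W > 4] = [5·7/36 + 6·7/36] / (7/18)
 = 77/36 / (7/18)
 = 11/2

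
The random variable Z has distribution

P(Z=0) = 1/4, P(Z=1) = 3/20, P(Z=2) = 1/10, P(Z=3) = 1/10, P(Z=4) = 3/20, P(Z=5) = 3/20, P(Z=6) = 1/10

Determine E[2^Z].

E[2^Z] = Σ 2^z·P(Z=z)
 = 1·1/4 + 2·3/20 + 4·1/10 + 8·1/10 + 16·3/20 + 32·3/20 + 64·1/10
 = 1/4 + 3/10 + 2/5 + 4/5 + 12/5 + 24/5 + 32/5
 = 307/20

15.35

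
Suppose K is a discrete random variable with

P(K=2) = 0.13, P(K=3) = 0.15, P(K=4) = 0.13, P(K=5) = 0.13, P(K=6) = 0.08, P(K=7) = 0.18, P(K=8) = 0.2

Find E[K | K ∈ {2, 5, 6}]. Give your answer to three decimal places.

P(K ∈ {2, 5, 6}) = 0.13 + 0.13 + 0.08 = 0.34.
E[K | K ∈ {2, 5, 6}] = [2·0.13 + 5·0.13 + 6·0.08] / 0.34
 = 1.39 / 0.34
 = 139/34

4.088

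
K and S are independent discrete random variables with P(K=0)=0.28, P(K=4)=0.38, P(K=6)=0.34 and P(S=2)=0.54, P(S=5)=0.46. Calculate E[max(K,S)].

4.6812

E[max(K,S)] = Σ_k Σ_s max(k,s) · P(K=k)P(S=s)
 = 2·0.1512 + 5·0.1288 + 4·0.2052 + 5·0.1748 + 6·0.1836 + 6·0.1564
 = 0.3024 + 0.644 + 0.8208 + 0.874 + 1.1016 + 0.9384
 = 4.6812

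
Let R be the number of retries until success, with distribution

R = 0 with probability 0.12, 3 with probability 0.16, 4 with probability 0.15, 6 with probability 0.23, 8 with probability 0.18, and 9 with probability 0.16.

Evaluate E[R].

5.34

E[R] = Σ r·P(R=r)
 = 0·0.12 + 3·0.16 + 4·0.15 + 6·0.23 + 8·0.18 + 9·0.16
 = 0 + 0.48 + 0.6 + 1.38 + 1.44 + 1.44
 = 5.34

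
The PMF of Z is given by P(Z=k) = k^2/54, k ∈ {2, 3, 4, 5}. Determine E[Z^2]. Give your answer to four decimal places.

E[Z^2] = Σ z^2·P(Z=z)
 = 4·2/27 + 9·1/6 + 16·8/27 + 25·25/54
 = 8/27 + 3/2 + 128/27 + 625/54
 = 163/9

18.1111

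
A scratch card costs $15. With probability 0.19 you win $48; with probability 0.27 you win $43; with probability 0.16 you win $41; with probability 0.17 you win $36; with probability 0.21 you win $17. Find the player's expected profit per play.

E[payout] = 48·0.19 + 43·0.27 + 41·0.16 + 36·0.17 + 17·0.21
 = 9.12 + 11.61 + 6.56 + 6.12 + 3.57
 = 36.98
Net = 36.98 - 15 = 21.98

21.98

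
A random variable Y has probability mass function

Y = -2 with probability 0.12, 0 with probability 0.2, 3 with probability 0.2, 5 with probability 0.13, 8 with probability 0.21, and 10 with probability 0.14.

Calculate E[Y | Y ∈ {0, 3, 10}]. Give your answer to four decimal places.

3.7037

P(Y ∈ {0, 3, 10}) = 0.2 + 0.2 + 0.14 = 0.54.
E[Y | Y ∈ {0, 3, 10}] = [0·0.2 + 3·0.2 + 10·0.14] / 0.54
 = 2 / 0.54
 = 100/27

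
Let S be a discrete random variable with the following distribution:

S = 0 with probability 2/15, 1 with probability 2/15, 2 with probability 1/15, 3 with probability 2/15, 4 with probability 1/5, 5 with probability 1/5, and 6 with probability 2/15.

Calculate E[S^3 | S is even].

P(S is even) = 2/15 + 1/15 + 1/5 + 2/15 = 8/15.
E[S^3 | S is even] = [0·2/15 + 8·1/15 + 64·1/5 + 216·2/15] / (8/15)
 = 632/15 / (8/15)
 = 79

79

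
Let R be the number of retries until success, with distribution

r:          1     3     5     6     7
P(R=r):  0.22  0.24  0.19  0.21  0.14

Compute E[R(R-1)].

E[R(R-1)] = Σ r(r-1)·P(R=r)
 = 0·0.22 + 6·0.24 + 20·0.19 + 30·0.21 + 42·0.14
 = 0 + 1.44 + 3.8 + 6.3 + 5.88
 = 17.42

17.42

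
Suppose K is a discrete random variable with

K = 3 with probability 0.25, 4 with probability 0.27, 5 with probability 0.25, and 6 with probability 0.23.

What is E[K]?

E[K] = Σ k·P(K=k)
 = 3·0.25 + 4·0.27 + 5·0.25 + 6·0.23
 = 0.75 + 1.08 + 1.25 + 1.38
 = 4.46

4.46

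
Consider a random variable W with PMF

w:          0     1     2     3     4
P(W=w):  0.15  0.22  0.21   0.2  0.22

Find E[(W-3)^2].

E[(W-3)^2] = Σ (w-3)^2·P(W=w)
 = 9·0.15 + 4·0.22 + 1·0.21 + 0·0.2 + 1·0.22
 = 1.35 + 0.88 + 0.21 + 0 + 0.22
 = 2.66

2.66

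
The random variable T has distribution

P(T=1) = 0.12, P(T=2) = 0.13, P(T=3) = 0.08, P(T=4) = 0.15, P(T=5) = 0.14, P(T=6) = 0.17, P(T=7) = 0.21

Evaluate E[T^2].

23.67

E[T^2] = Σ t^2·P(T=t)
 = 1·0.12 + 4·0.13 + 9·0.08 + 16·0.15 + 25·0.14 + 36·0.17 + 49·0.21
 = 0.12 + 0.52 + 0.72 + 2.4 + 3.5 + 6.12 + 10.29
 = 23.67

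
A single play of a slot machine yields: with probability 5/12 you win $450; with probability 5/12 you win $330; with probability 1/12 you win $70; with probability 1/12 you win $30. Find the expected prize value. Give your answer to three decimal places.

E[payout] = 450·5/12 + 330·5/12 + 70·1/12 + 30·1/12
 = 375/2 + 275/2 + 35/6 + 5/2
 = 1000/3

333.333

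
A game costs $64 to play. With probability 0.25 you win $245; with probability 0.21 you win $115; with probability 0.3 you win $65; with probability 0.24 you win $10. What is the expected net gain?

43.3

E[payout] = 245·0.25 + 115·0.21 + 65·0.3 + 10·0.24
 = 61.25 + 24.15 + 19.5 + 2.4
 = 107.3
Net = 107.3 - 64 = 43.3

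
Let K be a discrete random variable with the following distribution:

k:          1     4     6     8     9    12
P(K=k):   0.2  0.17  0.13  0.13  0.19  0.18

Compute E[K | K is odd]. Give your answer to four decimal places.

4.8974

P(K is odd) = 0.2 + 0.19 = 0.39.
E[K | K is odd] = [1·0.2 + 9·0.19] / 0.39
 = 1.91 / 0.39
 = 191/39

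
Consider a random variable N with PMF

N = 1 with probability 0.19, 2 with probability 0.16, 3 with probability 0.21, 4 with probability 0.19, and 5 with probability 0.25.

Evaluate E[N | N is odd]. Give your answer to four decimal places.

3.1846

P(N is odd) = 0.19 + 0.21 + 0.25 = 0.65.
E[N | N is odd] = [1·0.19 + 3·0.21 + 5·0.25] / 0.65
 = 2.07 / 0.65
 = 207/65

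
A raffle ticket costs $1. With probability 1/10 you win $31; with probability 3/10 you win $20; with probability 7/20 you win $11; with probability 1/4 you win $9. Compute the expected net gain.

14.2

E[payout] = 31·1/10 + 20·3/10 + 11·7/20 + 9·1/4
 = 31/10 + 6 + 77/20 + 9/4
 = 76/5
Net = 76/5 - 1 = 71/5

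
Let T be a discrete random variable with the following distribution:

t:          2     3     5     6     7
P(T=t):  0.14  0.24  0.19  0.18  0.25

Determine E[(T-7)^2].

E[(T-7)^2] = Σ (t-7)^2·P(T=t)
 = 25·0.14 + 16·0.24 + 4·0.19 + 1·0.18 + 0·0.25
 = 3.5 + 3.84 + 0.76 + 0.18 + 0
 = 8.28

8.28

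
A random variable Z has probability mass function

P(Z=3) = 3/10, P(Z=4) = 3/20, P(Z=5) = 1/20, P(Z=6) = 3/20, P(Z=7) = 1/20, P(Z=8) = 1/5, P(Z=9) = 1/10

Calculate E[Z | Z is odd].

4.8

P(Z is odd) = 3/10 + 1/20 + 1/20 + 1/10 = 1/2.
E[Z | Z is odd] = [3·3/10 + 5·1/20 + 7·1/20 + 9·1/10] / (1/2)
 = 12/5 / (1/2)
 = 24/5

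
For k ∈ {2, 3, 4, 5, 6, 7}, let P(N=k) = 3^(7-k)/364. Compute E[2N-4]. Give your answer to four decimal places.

0.9835

E[2N-4] = Σ (2n-4)·P(N=n)
 = 0·243/364 + 2·81/364 + 4·27/364 + 6·9/364 + 8·3/364 + 10·1/364
 = 0 + 81/182 + 27/91 + 27/182 + 6/91 + 5/182
 = 179/182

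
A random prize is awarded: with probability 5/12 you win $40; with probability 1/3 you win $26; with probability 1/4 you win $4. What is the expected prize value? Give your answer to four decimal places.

26.3333

E[payout] = 40·5/12 + 26·1/3 + 4·1/4
 = 50/3 + 26/3 + 1
 = 79/3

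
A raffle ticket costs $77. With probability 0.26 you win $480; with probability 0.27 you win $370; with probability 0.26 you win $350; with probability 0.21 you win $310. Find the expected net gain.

E[payout] = 480·0.26 + 370·0.27 + 350·0.26 + 310·0.21
 = 124.8 + 99.9 + 91 + 65.1
 = 380.8
Net = 380.8 - 77 = 303.8

303.8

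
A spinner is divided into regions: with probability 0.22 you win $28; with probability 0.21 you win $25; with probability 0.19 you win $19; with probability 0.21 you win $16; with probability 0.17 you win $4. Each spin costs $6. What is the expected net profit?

E[payout] = 28·0.22 + 25·0.21 + 19·0.19 + 16·0.21 + 4·0.17
 = 6.16 + 5.25 + 3.61 + 3.36 + 0.68
 = 19.06
Net = 19.06 - 6 = 13.06

13.06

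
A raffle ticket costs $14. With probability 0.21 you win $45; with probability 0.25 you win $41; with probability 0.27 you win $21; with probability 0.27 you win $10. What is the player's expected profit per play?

E[payout] = 45·0.21 + 41·0.25 + 21·0.27 + 10·0.27
 = 9.45 + 10.25 + 5.67 + 2.7
 = 28.07
Net = 28.07 - 14 = 14.07

14.07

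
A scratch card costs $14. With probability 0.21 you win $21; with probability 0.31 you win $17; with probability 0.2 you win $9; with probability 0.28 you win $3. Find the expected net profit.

-1.68

E[payout] = 21·0.21 + 17·0.31 + 9·0.2 + 3·0.28
 = 4.41 + 5.27 + 1.8 + 0.84
 = 12.32
Net = 12.32 - 14 = -1.68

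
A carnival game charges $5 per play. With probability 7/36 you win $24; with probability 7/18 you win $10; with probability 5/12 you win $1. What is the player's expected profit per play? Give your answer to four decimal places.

E[payout] = 24·7/36 + 10·7/18 + 1·5/12
 = 14/3 + 35/9 + 5/12
 = 323/36
Net = 323/36 - 5 = 143/36

3.9722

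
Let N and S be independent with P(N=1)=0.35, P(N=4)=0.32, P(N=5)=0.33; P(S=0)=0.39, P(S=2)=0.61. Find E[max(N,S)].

3.4935

E[max(N,S)] = Σ_n Σ_s max(n,s) · P(N=n)P(S=s)
 = 1·0.1365 + 2·0.2135 + 4·0.1248 + 4·0.1952 + 5·0.1287 + 5·0.2013
 = 0.1365 + 0.427 + 0.4992 + 0.7808 + 0.6435 + 1.0065
 = 3.4935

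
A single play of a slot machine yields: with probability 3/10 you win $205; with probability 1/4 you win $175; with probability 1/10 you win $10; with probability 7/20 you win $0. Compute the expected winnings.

E[payout] = 205·3/10 + 175·1/4 + 10·1/10 + 0·7/20
 = 123/2 + 175/4 + 1 + 0
 = 425/4

106.25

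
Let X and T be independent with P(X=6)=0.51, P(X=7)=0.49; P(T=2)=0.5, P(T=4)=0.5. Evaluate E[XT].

19.47

E[XT] = Σ_x Σ_t xt · P(X=x)P(T=t)
 = 12·0.255 + 24·0.255 + 14·0.245 + 28·0.245
 = 3.06 + 6.12 + 3.43 + 6.86
 = 19.47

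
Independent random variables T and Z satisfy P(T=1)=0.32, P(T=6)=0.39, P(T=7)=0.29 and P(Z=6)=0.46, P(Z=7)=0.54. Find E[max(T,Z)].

E[max(T,Z)] = Σ_t Σ_z max(t,z) · P(T=t)P(Z=z)
 = 6·0.1472 + 7·0.1728 + 6·0.1794 + 7·0.2106 + 7·0.1334 + 7·0.1566
 = 0.8832 + 1.2096 + 1.0764 + 1.4742 + 0.9338 + 1.0962
 = 6.6734

6.6734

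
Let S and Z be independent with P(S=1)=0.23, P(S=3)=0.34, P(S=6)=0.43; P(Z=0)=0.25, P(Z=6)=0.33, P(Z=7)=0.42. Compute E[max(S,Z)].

E[max(S,Z)] = Σ_s Σ_z max(s,z) · P(S=s)P(Z=z)
 = 1·0.0575 + 6·0.0759 + 7·0.0966 + 3·0.085 + 6·0.1122 + 7·0.1428 + 6·0.1075 + 6·0.1419 + 7·0.1806
 = 0.0575 + 0.4554 + 0.6762 + 0.255 + 0.6732 + 0.9996 + 0.645 + 0.8514 + 1.2642
 = 5.8775

5.8775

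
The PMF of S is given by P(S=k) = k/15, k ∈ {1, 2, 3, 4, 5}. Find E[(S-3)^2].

2

E[(S-3)^2] = Σ (s-3)^2·P(S=s)
 = 4·1/15 + 1·2/15 + 0·1/5 + 1·4/15 + 4·1/3
 = 4/15 + 2/15 + 0 + 4/15 + 4/3
 = 2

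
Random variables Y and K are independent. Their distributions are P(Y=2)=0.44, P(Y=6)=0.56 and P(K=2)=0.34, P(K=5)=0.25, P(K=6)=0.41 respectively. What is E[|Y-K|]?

1.9532

E[|Y-K|] = Σ_y Σ_k |y-k| · P(Y=y)P(K=k)
 = 0·0.1496 + 3·0.11 + 4·0.1804 + 4·0.1904 + 1·0.14 + 0·0.2296
 = 0 + 0.33 + 0.7216 + 0.7616 + 0.14 + 0
 = 1.9532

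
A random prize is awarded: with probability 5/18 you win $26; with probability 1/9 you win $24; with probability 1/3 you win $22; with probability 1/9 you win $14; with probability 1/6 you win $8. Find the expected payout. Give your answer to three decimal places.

E[payout] = 26·5/18 + 24·1/9 + 22·1/3 + 14·1/9 + 8·1/6
 = 65/9 + 8/3 + 22/3 + 14/9 + 4/3
 = 181/9

20.111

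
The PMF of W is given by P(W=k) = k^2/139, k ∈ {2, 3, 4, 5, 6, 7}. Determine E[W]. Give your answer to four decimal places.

5.6331

E[W] = Σ w·P(W=w)
 = 2·4/139 + 3·9/139 + 4·16/139 + 5·25/139 + 6·36/139 + 7·49/139
 = 8/139 + 27/139 + 64/139 + 125/139 + 216/139 + 343/139
 = 783/139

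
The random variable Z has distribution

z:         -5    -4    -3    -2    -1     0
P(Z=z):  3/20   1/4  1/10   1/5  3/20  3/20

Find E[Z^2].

9.6

E[Z^2] = Σ z^2·P(Z=z)
 = 25·3/20 + 16·1/4 + 9·1/10 + 4·1/5 + 1·3/20 + 0·3/20
 = 15/4 + 4 + 9/10 + 4/5 + 3/20 + 0
 = 48/5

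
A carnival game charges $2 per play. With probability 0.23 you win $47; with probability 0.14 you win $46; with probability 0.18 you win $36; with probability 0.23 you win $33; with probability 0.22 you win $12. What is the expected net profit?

E[payout] = 47·0.23 + 46·0.14 + 36·0.18 + 33·0.23 + 12·0.22
 = 10.81 + 6.44 + 6.48 + 7.59 + 2.64
 = 33.96
Net = 33.96 - 2 = 31.96

31.96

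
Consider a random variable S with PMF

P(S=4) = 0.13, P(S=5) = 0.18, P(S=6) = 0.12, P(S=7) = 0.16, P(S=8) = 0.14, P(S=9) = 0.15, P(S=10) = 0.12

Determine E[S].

6.93

E[S] = Σ s·P(S=s)
 = 4·0.13 + 5·0.18 + 6·0.12 + 7·0.16 + 8·0.14 + 9·0.15 + 10·0.12
 = 0.52 + 0.9 + 0.72 + 1.12 + 1.12 + 1.35 + 1.2
 = 6.93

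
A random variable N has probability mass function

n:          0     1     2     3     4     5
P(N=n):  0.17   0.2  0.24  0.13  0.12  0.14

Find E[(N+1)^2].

13.25

E[(N+1)^2] = Σ (n+1)^2·P(N=n)
 = 1·0.17 + 4·0.2 + 9·0.24 + 16·0.13 + 25·0.12 + 36·0.14
 = 0.17 + 0.8 + 2.16 + 2.08 + 3 + 5.04
 = 13.25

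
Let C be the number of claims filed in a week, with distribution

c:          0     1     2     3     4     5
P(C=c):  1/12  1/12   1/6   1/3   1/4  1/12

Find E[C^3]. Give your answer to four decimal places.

36.8333

E[C^3] = Σ c^3·P(C=c)
 = 0·1/12 + 1·1/12 + 8·1/6 + 27·1/3 + 64·1/4 + 125·1/12
 = 0 + 1/12 + 4/3 + 9 + 16 + 125/12
 = 221/6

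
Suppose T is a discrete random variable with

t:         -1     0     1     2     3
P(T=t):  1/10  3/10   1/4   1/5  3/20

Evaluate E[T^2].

E[T^2] = Σ t^2·P(T=t)
 = 1·1/10 + 0·3/10 + 1·1/4 + 4·1/5 + 9·3/20
 = 1/10 + 0 + 1/4 + 4/5 + 27/20
 = 5/2

2.5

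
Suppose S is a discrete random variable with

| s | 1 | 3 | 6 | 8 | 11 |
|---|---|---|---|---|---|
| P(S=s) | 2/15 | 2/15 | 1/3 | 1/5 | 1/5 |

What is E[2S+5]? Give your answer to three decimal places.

E[2S+5] = Σ (2s+5)·P(S=s)
 = 7·2/15 + 11·2/15 + 17·1/3 + 21·1/5 + 27·1/5
 = 14/15 + 22/15 + 17/3 + 21/5 + 27/5
 = 53/3

17.667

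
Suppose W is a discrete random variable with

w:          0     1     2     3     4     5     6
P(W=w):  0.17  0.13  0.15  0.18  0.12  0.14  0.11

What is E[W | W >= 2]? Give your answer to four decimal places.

3.8286

P(W >= 2) = 0.15 + 0.18 + 0.12 + 0.14 + 0.11 = 0.7.
E[W | W >= 2] = [2·0.15 + 3·0.18 + 4·0.12 + 5·0.14 + 6·0.11] / 0.7
 = 2.68 / 0.7
 = 134/35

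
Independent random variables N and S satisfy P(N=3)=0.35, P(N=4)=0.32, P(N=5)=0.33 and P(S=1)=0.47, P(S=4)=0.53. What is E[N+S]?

E[N+S] = Σ_n Σ_s (n+s) · P(N=n)P(S=s)
 = 4·0.1645 + 7·0.1855 + 5·0.1504 + 8·0.1696 + 6·0.1551 + 9·0.1749
 = 0.658 + 1.2985 + 0.752 + 1.3568 + 0.9306 + 1.5741
 = 6.57

6.57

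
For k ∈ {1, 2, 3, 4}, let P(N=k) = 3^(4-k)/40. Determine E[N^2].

E[N^2] = Σ n^2·P(N=n)
 = 1·27/40 + 4·9/40 + 9·3/40 + 16·1/40
 = 27/40 + 9/10 + 27/40 + 2/5
 = 53/20

2.65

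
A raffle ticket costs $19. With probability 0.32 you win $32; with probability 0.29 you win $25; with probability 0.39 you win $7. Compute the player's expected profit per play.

1.22

E[payout] = 32·0.32 + 25·0.29 + 7·0.39
 = 10.24 + 7.25 + 2.73
 = 20.22
Net = 20.22 - 19 = 1.22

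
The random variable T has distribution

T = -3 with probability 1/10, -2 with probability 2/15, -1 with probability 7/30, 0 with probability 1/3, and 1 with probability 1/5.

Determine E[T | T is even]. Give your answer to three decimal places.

P(T is even) = 2/15 + 1/3 = 7/15.
E[T | T is even] = [(-2)·2/15 + 0·1/3] / (7/15)
 = -4/15 / (7/15)
 = -4/7

-0.571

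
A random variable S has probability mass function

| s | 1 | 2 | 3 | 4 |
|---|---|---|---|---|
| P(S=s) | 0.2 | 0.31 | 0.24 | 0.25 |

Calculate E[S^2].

E[S^2] = Σ s^2·P(S=s)
 = 1·0.2 + 4·0.31 + 9·0.24 + 16·0.25
 = 0.2 + 1.24 + 2.16 + 4
 = 7.6

7.6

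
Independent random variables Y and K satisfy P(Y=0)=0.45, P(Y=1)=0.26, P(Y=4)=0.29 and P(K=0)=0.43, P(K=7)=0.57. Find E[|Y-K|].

E[|Y-K|] = Σ_y Σ_k |y-k| · P(Y=y)P(K=k)
 = 0·0.1935 + 7·0.2565 + 1·0.1118 + 6·0.1482 + 4·0.1247 + 3·0.1653
 = 0 + 1.7955 + 0.1118 + 0.8892 + 0.4988 + 0.4959
 = 3.7912

3.7912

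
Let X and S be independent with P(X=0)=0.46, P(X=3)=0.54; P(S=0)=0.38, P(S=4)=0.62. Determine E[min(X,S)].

1.0044

E[min(X,S)] = Σ_x Σ_s min(x,s) · P(X=x)P(S=s)
 = 0·0.1748 + 0·0.2852 + 0·0.2052 + 3·0.3348
 = 0 + 0 + 0 + 1.0044
 = 1.0044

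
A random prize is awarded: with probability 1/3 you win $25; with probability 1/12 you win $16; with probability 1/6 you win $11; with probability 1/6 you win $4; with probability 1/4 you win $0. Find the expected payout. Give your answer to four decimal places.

E[payout] = 25·1/3 + 16·1/12 + 11·1/6 + 4·1/6 + 0·1/4
 = 25/3 + 4/3 + 11/6 + 2/3 + 0
 = 73/6

12.1667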